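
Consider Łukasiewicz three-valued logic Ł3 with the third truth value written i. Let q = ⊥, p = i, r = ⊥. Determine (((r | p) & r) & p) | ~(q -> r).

r | p = ⊥ | i = i
(r | p) & r = i & ⊥ = ⊥
((r | p) & r) & p = ⊥ & i = ⊥
q -> r = ⊥ -> ⊥ = ⊤
~(q -> r) = ~⊤ = ⊥
(((r | p) & r) & p) | ~(q -> r) = ⊥ | ⊥ = ⊥

⊥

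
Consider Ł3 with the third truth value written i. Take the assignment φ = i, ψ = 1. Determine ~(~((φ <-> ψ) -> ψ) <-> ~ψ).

φ <-> ψ = i <-> 1 = i  [1 − |½−1|]
(φ <-> ψ) -> ψ = i -> 1 = 1
~((φ <-> ψ) -> ψ) = ~1 = 0
~ψ = ~1 = 0
~((φ <-> ψ) -> ψ) <-> ~ψ = 0 <-> 0 = 1
~(~((φ <-> ψ) -> ψ) <-> ~ψ) = ~1 = 0

0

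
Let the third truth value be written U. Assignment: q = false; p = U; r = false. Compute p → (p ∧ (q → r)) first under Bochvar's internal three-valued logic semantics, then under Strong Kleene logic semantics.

In Bochvar's internal three-valued logic: q → r = false → false = true
p ∧ (q → r) = U ∧ true = U
p → (p ∧ (q → r)) = U → U = U  [any arg is the third value ⇒ result is the third value]
In Strong Kleene logic: q → r = false → false = true
p ∧ (q → r) = U ∧ true = U
p → (p ∧ (q → r)) = U → U = U

U; U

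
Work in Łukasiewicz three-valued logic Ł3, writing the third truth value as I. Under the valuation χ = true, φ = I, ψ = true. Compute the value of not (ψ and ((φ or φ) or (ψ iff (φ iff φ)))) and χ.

φ or φ = I or I = I
φ iff φ = I iff I = true  [1 − |½−½|]
ψ iff (φ iff φ) = true iff true = true
(φ or φ) or (ψ iff (φ iff φ)) = I or true = true
ψ and ((φ or φ) or (ψ iff (φ iff φ))) = true and true = true
not (ψ and ((φ or φ) or (ψ iff (φ iff φ)))) = not true = false
not (ψ and ((φ or φ) or (ψ iff (φ iff φ)))) and χ = false and true = false

false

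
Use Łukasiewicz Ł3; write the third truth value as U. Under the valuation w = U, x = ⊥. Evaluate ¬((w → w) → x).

w → w = U → U = ⊤  [min(1, 1−½+½)]
(w → w) → x = ⊤ → ⊥ = ⊥
¬((w → w) → x) = ¬⊥ = ⊤

⊤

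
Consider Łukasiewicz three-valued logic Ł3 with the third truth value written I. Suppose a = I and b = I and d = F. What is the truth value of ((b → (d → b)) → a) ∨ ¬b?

d → b = F → I = T  [min(1, 1−0+½)]
b → (d → b) = I → T = T
(b → (d → b)) → a = T → I = I
¬b = ¬I = I
((b → (d → b)) → a) ∨ ¬b = I ∨ I = I

I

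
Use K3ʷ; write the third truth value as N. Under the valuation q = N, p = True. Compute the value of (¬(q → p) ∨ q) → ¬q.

q → p = N → True = N
¬(q → p) = ¬N = N
¬(q → p) ∨ q = N ∨ N = N
¬q = ¬N = N
(¬(q → p) ∨ q) → ¬q = N → N = N

N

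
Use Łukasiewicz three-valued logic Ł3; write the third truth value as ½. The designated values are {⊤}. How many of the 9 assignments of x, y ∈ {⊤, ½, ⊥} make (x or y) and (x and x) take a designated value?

Designated under: (x=⊤, y=⊤); (x=⊤, y=½); (x=⊤, y=⊥).

3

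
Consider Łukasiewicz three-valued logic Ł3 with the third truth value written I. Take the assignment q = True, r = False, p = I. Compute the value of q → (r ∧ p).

r ∧ p = False ∧ I = False
q → (r ∧ p) = True → False = False

False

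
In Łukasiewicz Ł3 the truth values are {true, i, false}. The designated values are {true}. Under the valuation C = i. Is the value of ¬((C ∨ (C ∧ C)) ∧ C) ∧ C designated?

No

C ∧ C = i ∧ i = i
C ∨ (C ∧ C) = i ∨ i = i
(C ∨ (C ∧ C)) ∧ C = i ∧ i = i
¬((C ∨ (C ∧ C)) ∧ C) = ¬i = i
¬((C ∨ (C ∧ C)) ∧ C) ∧ C = i ∧ i = i
i ∉ {true}.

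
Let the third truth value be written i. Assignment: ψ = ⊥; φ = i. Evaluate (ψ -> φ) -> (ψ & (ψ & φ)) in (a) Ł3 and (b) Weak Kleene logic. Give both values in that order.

⊥; i

In Ł3: ψ -> φ = ⊥ -> i = ⊤  [min(1, 1−0+½)]
ψ & φ = ⊥ & i = ⊥
ψ & (ψ & φ) = ⊥ & ⊥ = ⊥
(ψ -> φ) -> (ψ & (ψ & φ)) = ⊤ -> ⊥ = ⊥
In Weak Kleene logic: ψ -> φ = ⊥ -> i = i  [any arg is the third value ⇒ result is the third value]
ψ & φ = ⊥ & i = i
ψ & (ψ & φ) = ⊥ & i = i
(ψ -> φ) -> (ψ & (ψ & φ)) = i -> i = i
They differ because Ł3 and Weak Kleene logic treat i differently under the binary connectives.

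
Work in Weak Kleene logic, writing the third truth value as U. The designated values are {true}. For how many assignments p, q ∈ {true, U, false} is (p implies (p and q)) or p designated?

4

Designated under: (p=true, q=true); (p=true, q=false); (p=false, q=true); (p=false, q=false).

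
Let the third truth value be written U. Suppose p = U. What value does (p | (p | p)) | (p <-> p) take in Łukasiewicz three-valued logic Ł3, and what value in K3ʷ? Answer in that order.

True; U

In Łukasiewicz three-valued logic Ł3: p | p = U | U = U
p | (p | p) = U | U = U
p <-> p = U <-> U = True  [1 − |½−½|]
(p | (p | p)) | (p <-> p) = U | True = True
In K3ʷ: p | p = U | U = U
p | (p | p) = U | U = U
p <-> p = U <-> U = U
(p | (p | p)) | (p <-> p) = U | U = U
They differ because Łukasiewicz three-valued logic Ł3 and K3ʷ treat U differently under the binary connectives.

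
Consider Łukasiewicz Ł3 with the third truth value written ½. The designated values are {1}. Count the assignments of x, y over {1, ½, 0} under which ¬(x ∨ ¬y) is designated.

Designated under: (x=0, y=1).

1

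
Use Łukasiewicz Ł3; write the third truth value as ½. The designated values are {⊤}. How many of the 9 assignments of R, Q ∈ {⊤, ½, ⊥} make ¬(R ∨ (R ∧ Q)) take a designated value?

Designated under: (R=⊥, Q=⊤); (R=⊥, Q=½); (R=⊥, Q=⊥).

3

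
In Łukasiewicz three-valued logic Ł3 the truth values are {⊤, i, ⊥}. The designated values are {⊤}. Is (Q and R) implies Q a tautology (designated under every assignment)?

Every assignment of Q, R over {⊤, i, ⊥} gives a value in {⊤}.
In particular, with Q=i, R=i: (Q and R) implies Q = ⊤.

Yes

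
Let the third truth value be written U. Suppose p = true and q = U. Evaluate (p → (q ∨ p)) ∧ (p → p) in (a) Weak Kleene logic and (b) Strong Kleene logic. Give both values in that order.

In Weak Kleene logic: q ∨ p = U ∨ true = U
p → (q ∨ p) = true → U = U  [any arg is the third value ⇒ result is the third value]
p → p = true → true = true
(p → (q ∨ p)) ∧ (p → p) = U ∧ true = U
In Strong Kleene logic: q ∨ p = U ∨ true = true
p → (q ∨ p) = true → true = true
p → p = true → true = true
(p → (q ∨ p)) ∧ (p → p) = true ∧ true = true
They differ because Weak Kleene logic and Strong Kleene logic treat U differently under the binary connectives.

U; true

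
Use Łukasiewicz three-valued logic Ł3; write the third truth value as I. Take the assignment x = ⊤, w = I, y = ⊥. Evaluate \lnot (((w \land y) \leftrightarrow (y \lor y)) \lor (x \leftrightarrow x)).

⊥

w \land y = I \land ⊥ = ⊥
y \lor y = ⊥ \lor ⊥ = ⊥
(w \land y) \leftrightarrow (y \lor y) = ⊥ \leftrightarrow ⊥ = ⊤
x \leftrightarrow x = ⊤ \leftrightarrow ⊤ = ⊤
((w \land y) \leftrightarrow (y \lor y)) \lor (x \leftrightarrow x) = ⊤ \lor ⊤ = ⊤
\lnot (((w \land y) \leftrightarrow (y \lor y)) \lor (x \leftrightarrow x)) = \lnot ⊤ = ⊥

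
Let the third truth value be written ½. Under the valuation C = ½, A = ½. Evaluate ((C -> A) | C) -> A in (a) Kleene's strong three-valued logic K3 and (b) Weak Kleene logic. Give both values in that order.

½; ½

In Kleene's strong three-valued logic K3: C -> A = ½ -> ½ = ½  [~½ | ½]
(C -> A) | C = ½ | ½ = ½
((C -> A) | C) -> A = ½ -> ½ = ½
In Weak Kleene logic: C -> A = ½ -> ½ = ½  [any arg is the third value ⇒ result is the third value]
(C -> A) | C = ½ | ½ = ½
((C -> A) | C) -> A = ½ -> ½ = ½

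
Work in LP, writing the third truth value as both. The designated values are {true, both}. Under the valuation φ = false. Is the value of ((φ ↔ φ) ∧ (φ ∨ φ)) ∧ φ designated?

No

φ ↔ φ = false ↔ false = true
φ ∨ φ = false ∨ false = false
(φ ↔ φ) ∧ (φ ∨ φ) = true ∧ false = false
((φ ↔ φ) ∧ (φ ∨ φ)) ∧ φ = false ∧ false = false
false ∉ {true, both}.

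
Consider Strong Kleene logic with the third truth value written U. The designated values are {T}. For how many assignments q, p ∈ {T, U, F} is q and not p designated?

Designated under: (q=T, p=F).

1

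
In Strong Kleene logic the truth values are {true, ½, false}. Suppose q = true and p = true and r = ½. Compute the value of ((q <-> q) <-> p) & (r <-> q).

q <-> q = true <-> true = true
(q <-> q) <-> p = true <-> true = true
r <-> q = ½ <-> true = ½
((q <-> q) <-> p) & (r <-> q) = true & ½ = ½

½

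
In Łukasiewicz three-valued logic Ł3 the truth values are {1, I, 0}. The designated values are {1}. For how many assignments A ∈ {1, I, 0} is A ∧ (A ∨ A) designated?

A=1: 1 ✓
A=I: I ·
A=0: 0 ·

1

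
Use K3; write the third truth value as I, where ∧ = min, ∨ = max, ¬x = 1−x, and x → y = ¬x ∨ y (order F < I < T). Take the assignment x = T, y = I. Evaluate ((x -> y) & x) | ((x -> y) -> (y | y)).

I

x -> y = T -> I = I
(x -> y) & x = I & T = I
x -> y = T -> I = I
y | y = I | I = I
(x -> y) -> (y | y) = I -> I = I
((x -> y) & x) | ((x -> y) -> (y | y)) = I | I = I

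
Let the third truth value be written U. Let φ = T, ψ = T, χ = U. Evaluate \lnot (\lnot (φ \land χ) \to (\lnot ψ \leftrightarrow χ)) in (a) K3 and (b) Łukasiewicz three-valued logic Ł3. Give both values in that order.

In K3: φ \land χ = T \land U = U
\lnot (φ \land χ) = \lnot U = U
\lnot ψ = \lnot T = F
\lnot ψ \leftrightarrow χ = F \leftrightarrow U = U
\lnot (φ \land χ) \to (\lnot ψ \leftrightarrow χ) = U \to U = U  [\lnot U \lor U]
\lnot (\lnot (φ \land χ) \to (\lnot ψ \leftrightarrow χ)) = \lnot U = U
In Łukasiewicz three-valued logic Ł3: φ \land χ = T \land U = U
\lnot (φ \land χ) = \lnot U = U
\lnot ψ = \lnot T = F
\lnot ψ \leftrightarrow χ = F \leftrightarrow U = U  [1 − |0−½|]
\lnot (φ \land χ) \to (\lnot ψ \leftrightarrow χ) = U \to U = T
\lnot (\lnot (φ \land χ) \to (\lnot ψ \leftrightarrow χ)) = \lnot T = F
They differ because K3 and Łukasiewicz three-valued logic Ł3 treat U differently under implication.

U; F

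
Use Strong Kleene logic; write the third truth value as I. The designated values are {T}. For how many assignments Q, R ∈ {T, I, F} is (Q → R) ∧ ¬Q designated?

Designated under: (Q=F, R=T); (Q=F, R=I); (Q=F, R=F).

3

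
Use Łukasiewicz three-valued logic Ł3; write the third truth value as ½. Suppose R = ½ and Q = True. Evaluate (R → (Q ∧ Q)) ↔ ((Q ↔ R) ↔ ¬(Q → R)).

True

Q ∧ Q = True ∧ True = True
R → (Q ∧ Q) = ½ → True = True  [min(1, 1−½+1)]
Q ↔ R = True ↔ ½ = ½
Q → R = True → ½ = ½
¬(Q → R) = ¬½ = ½
(Q ↔ R) ↔ ¬(Q → R) = ½ ↔ ½ = True
(R → (Q ∧ Q)) ↔ ((Q ↔ R) ↔ ¬(Q → R)) = True ↔ True = True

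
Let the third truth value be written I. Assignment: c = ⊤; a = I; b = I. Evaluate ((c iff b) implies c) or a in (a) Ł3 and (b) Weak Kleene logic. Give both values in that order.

⊤; I

In Ł3: c iff b = ⊤ iff I = I  [1 − |1−½|]
(c iff b) implies c = I implies ⊤ = ⊤
((c iff b) implies c) or a = ⊤ or I = ⊤
In Weak Kleene logic: c iff b = ⊤ iff I = I
(c iff b) implies c = I implies ⊤ = I
((c iff b) implies c) or a = I or I = I
They differ because Ł3 and Weak Kleene logic treat I differently under the binary connectives.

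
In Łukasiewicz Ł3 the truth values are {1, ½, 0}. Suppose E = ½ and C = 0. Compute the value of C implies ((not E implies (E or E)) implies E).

not E = not ½ = ½
E or E = ½ or ½ = ½
not E implies (E or E) = ½ implies ½ = 1  [min(1, 1−½+½)]
(not E implies (E or E)) implies E = 1 implies ½ = ½
C implies ((not E implies (E or E)) implies E) = 0 implies ½ = 1

1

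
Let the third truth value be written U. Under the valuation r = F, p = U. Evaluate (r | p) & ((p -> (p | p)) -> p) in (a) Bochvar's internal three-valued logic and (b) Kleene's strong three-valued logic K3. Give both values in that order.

U; U

In Bochvar's internal three-valued logic: r | p = F | U = U
p | p = U | U = U
p -> (p | p) = U -> U = U  [any arg is the third value ⇒ result is the third value]
(p -> (p | p)) -> p = U -> U = U
(r | p) & ((p -> (p | p)) -> p) = U & U = U
In Kleene's strong three-valued logic K3: r | p = F | U = U
p | p = U | U = U
p -> (p | p) = U -> U = U  [~U | U]
(p -> (p | p)) -> p = U -> U = U
(r | p) & ((p -> (p | p)) -> p) = U & U = U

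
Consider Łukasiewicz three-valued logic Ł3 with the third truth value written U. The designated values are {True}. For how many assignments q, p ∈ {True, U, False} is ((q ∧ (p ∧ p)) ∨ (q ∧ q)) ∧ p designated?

Designated under: (q=True, p=True).

1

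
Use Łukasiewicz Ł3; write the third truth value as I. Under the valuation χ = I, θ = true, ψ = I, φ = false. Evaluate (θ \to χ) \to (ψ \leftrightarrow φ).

true

θ \to χ = true \to I = I  [min(1, 1−1+½)]
ψ \leftrightarrow φ = I \leftrightarrow false = I
(θ \to χ) \to (ψ \leftrightarrow φ) = I \to I = true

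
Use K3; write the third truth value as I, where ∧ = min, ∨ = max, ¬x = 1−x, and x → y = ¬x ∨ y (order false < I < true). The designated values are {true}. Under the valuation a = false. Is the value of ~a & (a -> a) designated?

~a = ~false = true
a -> a = false -> false = true
~a & (a -> a) = true & true = true
true ∈ {true}.

Yes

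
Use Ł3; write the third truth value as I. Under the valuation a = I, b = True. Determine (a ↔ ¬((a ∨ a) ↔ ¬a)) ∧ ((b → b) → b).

I

a ∨ a = I ∨ I = I
¬a = ¬I = I
(a ∨ a) ↔ ¬a = I ↔ I = True
¬((a ∨ a) ↔ ¬a) = ¬True = False
a ↔ ¬((a ∨ a) ↔ ¬a) = I ↔ False = I
b → b = True → True = True
(b → b) → b = True → True = True
(a ↔ ¬((a ∨ a) ↔ ¬a)) ∧ ((b → b) → b) = I ∧ True = I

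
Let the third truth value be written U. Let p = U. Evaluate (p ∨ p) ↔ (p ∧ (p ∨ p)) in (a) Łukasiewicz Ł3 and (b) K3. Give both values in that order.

True; U

In Łukasiewicz Ł3: p ∨ p = U ∨ U = U
p ∨ p = U ∨ U = U
p ∧ (p ∨ p) = U ∧ U = U
(p ∨ p) ↔ (p ∧ (p ∨ p)) = U ↔ U = True  [1 − |½−½|]
In K3: p ∨ p = U ∨ U = U
p ∨ p = U ∨ U = U
p ∧ (p ∨ p) = U ∧ U = U
(p ∨ p) ↔ (p ∧ (p ∨ p)) = U ↔ U = U
They differ because Łukasiewicz Ł3 and K3 treat U differently under implication.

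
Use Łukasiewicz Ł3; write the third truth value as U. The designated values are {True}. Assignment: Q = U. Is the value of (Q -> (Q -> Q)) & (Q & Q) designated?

No

Q -> Q = U -> U = True  [min(1, 1−½+½)]
Q -> (Q -> Q) = U -> True = True
Q & Q = U & U = U
(Q -> (Q -> Q)) & (Q & Q) = True & U = U
U ∉ {True}.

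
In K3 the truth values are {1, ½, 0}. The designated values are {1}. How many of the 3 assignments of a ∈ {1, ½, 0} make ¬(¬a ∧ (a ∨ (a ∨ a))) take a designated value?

a=1: 1 ✓
a=½: ½ ·
a=0: 1 ✓

2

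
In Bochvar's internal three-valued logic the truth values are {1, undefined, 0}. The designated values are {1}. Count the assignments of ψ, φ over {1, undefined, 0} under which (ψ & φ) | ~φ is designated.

3

Designated under: (ψ=1, φ=1); (ψ=1, φ=0); (ψ=0, φ=0).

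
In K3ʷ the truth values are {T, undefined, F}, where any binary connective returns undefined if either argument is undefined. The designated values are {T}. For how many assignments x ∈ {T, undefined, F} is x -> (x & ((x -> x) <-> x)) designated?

2

x=T: T ✓
x=undefined: undefined ·
x=F: T ✓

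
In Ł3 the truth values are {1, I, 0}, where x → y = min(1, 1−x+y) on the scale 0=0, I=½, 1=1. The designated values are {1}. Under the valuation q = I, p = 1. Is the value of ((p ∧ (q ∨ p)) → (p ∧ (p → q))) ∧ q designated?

No

q ∨ p = I ∨ 1 = 1
p ∧ (q ∨ p) = 1 ∧ 1 = 1
p → q = 1 → I = I  [min(1, 1−1+½)]
p ∧ (p → q) = 1 ∧ I = I
(p ∧ (q ∨ p)) → (p ∧ (p → q)) = 1 → I = I
((p ∧ (q ∨ p)) → (p ∧ (p → q))) ∧ q = I ∧ I = I
I ∉ {1}.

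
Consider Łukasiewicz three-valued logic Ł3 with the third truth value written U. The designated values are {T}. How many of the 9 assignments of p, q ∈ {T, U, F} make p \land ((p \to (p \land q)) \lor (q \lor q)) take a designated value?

1

Designated under: (p=T, q=T).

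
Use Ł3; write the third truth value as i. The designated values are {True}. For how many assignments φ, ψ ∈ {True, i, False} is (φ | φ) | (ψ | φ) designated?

Of the 9 assignments, 5 give a value in {True}.

5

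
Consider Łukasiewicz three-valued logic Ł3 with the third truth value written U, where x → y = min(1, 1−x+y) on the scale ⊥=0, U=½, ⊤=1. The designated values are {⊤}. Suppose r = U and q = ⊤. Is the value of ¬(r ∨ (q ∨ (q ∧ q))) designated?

q ∧ q = ⊤ ∧ ⊤ = ⊤
q ∨ (q ∧ q) = ⊤ ∨ ⊤ = ⊤
r ∨ (q ∨ (q ∧ q)) = U ∨ ⊤ = ⊤
¬(r ∨ (q ∨ (q ∧ q))) = ¬⊤ = ⊥
⊥ ∉ {⊤}.

No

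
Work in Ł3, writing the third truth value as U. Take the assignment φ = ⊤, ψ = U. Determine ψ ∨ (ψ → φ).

ψ → φ = U → ⊤ = ⊤
ψ ∨ (ψ → φ) = U ∨ ⊤ = ⊤

⊤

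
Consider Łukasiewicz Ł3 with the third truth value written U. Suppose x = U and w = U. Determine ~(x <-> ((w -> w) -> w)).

0

w -> w = U -> U = 1  [min(1, 1−½+½)]
(w -> w) -> w = 1 -> U = U
x <-> ((w -> w) -> w) = U <-> U = 1
~(x <-> ((w -> w) -> w)) = ~1 = 0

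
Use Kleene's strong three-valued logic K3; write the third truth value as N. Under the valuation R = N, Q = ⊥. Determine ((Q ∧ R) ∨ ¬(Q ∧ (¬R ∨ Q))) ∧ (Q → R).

⊤

Q ∧ R = ⊥ ∧ N = ⊥
¬R = ¬N = N
¬R ∨ Q = N ∨ ⊥ = N
Q ∧ (¬R ∨ Q) = ⊥ ∧ N = ⊥
¬(Q ∧ (¬R ∨ Q)) = ¬⊥ = ⊤
(Q ∧ R) ∨ ¬(Q ∧ (¬R ∨ Q)) = ⊥ ∨ ⊤ = ⊤
Q → R = ⊥ → N = ⊤  [¬⊥ ∨ N]
((Q ∧ R) ∨ ¬(Q ∧ (¬R ∨ Q))) ∧ (Q → R) = ⊤ ∧ ⊤ = ⊤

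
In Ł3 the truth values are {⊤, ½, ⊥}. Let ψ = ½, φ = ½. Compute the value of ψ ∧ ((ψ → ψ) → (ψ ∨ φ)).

½

ψ → ψ = ½ → ½ = ⊤
ψ ∨ φ = ½ ∨ ½ = ½
(ψ → ψ) → (ψ ∨ φ) = ⊤ → ½ = ½
ψ ∧ ((ψ → ψ) → (ψ ∨ φ)) = ½ ∧ ½ = ½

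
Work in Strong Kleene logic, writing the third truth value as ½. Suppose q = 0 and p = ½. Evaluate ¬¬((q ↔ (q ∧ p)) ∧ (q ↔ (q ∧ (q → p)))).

1

q ∧ p = 0 ∧ ½ = 0
q ↔ (q ∧ p) = 0 ↔ 0 = 1
q → p = 0 → ½ = 1  [¬0 ∨ ½]
q ∧ (q → p) = 0 ∧ 1 = 0
q ↔ (q ∧ (q → p)) = 0 ↔ 0 = 1
(q ↔ (q ∧ p)) ∧ (q ↔ (q ∧ (q → p))) = 1 ∧ 1 = 1
¬((q ↔ (q ∧ p)) ∧ (q ↔ (q ∧ (q → p)))) = ¬1 = 0
¬¬((q ↔ (q ∧ p)) ∧ (q ↔ (q ∧ (q → p)))) = ¬0 = 1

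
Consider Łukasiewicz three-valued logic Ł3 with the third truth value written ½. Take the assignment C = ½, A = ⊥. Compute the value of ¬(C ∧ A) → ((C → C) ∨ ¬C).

⊤

C ∧ A = ½ ∧ ⊥ = ⊥
¬(C ∧ A) = ¬⊥ = ⊤
C → C = ½ → ½ = ⊤
¬C = ¬½ = ½
(C → C) ∨ ¬C = ⊤ ∨ ½ = ⊤
¬(C ∧ A) → ((C → C) ∨ ¬C) = ⊤ → ⊤ = ⊤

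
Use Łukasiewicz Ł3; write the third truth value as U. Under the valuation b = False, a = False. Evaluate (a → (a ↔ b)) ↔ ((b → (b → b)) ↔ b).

a ↔ b = False ↔ False = True
a → (a ↔ b) = False → True = True
b → b = False → False = True
b → (b → b) = False → True = True
(b → (b → b)) ↔ b = True ↔ False = False
(a → (a ↔ b)) ↔ ((b → (b → b)) ↔ b) = True ↔ False = False

False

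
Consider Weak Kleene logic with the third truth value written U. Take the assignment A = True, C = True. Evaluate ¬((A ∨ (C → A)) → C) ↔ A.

C → A = True → True = True
A ∨ (C → A) = True ∨ True = True
(A ∨ (C → A)) → C = True → True = True
¬((A ∨ (C → A)) → C) = ¬True = False
¬((A ∨ (C → A)) → C) ↔ A = False ↔ True = False

False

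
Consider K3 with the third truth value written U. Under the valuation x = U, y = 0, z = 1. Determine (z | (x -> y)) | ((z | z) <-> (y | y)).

x -> y = U -> 0 = U  [~U | 0]
z | (x -> y) = 1 | U = 1
z | z = 1 | 1 = 1
y | y = 0 | 0 = 0
(z | z) <-> (y | y) = 1 <-> 0 = 0
(z | (x -> y)) | ((z | z) <-> (y | y)) = 1 | 0 = 1

1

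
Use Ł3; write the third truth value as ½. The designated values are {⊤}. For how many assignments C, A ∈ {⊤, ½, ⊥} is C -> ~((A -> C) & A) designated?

7

Of the 9 assignments, 7 give a value in {⊤}.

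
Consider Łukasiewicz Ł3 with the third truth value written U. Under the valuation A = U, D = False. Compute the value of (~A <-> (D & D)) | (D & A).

U

~A = ~U = U
D & D = False & False = False
~A <-> (D & D) = U <-> False = U
D & A = False & U = False
(~A <-> (D & D)) | (D & A) = U | False = U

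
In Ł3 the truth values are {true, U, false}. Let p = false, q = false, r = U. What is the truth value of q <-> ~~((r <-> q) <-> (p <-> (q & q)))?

r <-> q = U <-> false = U  [1 − |½−0|]
q & q = false & false = false
p <-> (q & q) = false <-> false = true
(r <-> q) <-> (p <-> (q & q)) = U <-> true = U
~((r <-> q) <-> (p <-> (q & q))) = ~U = U
~~((r <-> q) <-> (p <-> (q & q))) = ~U = U
q <-> ~~((r <-> q) <-> (p <-> (q & q))) = false <-> U = U

U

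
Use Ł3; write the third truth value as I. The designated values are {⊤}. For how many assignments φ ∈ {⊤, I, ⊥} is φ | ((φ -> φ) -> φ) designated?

1

φ=⊤: ⊤ ✓
φ=I: I ·
φ=⊥: ⊥ ·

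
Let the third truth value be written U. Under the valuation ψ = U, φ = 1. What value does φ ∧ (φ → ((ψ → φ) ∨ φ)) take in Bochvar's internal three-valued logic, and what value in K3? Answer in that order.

U; 1

In Bochvar's internal three-valued logic: ψ → φ = U → 1 = U  [any arg is the third value ⇒ result is the third value]
(ψ → φ) ∨ φ = U ∨ 1 = U
φ → ((ψ → φ) ∨ φ) = 1 → U = U
φ ∧ (φ → ((ψ → φ) ∨ φ)) = 1 ∧ U = U
In K3: ψ → φ = U → 1 = 1  [¬U ∨ 1]
(ψ → φ) ∨ φ = 1 ∨ 1 = 1
φ → ((ψ → φ) ∨ φ) = 1 → 1 = 1
φ ∧ (φ → ((ψ → φ) ∨ φ)) = 1 ∧ 1 = 1
They differ because Bochvar's internal three-valued logic and K3 treat U differently under the binary connectives.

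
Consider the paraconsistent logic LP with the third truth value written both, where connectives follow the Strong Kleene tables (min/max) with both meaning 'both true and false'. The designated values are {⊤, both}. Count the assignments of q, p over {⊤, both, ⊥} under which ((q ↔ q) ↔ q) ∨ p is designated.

Of the 9 assignments, 8 give a value in {⊤, both}.

8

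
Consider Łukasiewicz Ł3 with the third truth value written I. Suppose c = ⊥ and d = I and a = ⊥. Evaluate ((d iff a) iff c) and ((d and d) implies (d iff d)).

d iff a = I iff ⊥ = I  [1 − |½−0|]
(d iff a) iff c = I iff ⊥ = I
d and d = I and I = I
d iff d = I iff I = ⊤
(d and d) implies (d iff d) = I implies ⊤ = ⊤
((d iff a) iff c) and ((d and d) implies (d iff d)) = I and ⊤ = I

I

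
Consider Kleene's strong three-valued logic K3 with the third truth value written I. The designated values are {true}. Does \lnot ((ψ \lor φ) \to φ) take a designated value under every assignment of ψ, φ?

Countermodel: ψ=true, φ=true gives false, which is not designated.

No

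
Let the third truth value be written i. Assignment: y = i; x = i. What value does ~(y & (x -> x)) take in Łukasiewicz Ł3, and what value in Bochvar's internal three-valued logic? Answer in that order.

In Łukasiewicz Ł3: x -> x = i -> i = True
y & (x -> x) = i & True = i
~(y & (x -> x)) = ~i = i
In Bochvar's internal three-valued logic: x -> x = i -> i = i
y & (x -> x) = i & i = i
~(y & (x -> x)) = ~i = i

i; i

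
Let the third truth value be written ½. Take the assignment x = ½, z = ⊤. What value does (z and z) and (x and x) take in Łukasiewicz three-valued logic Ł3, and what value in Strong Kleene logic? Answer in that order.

In Łukasiewicz three-valued logic Ł3: z and z = ⊤ and ⊤ = ⊤
x and x = ½ and ½ = ½
(z and z) and (x and x) = ⊤ and ½ = ½
In Strong Kleene logic: z and z = ⊤ and ⊤ = ⊤
x and x = ½ and ½ = ½
(z and z) and (x and x) = ⊤ and ½ = ½

½; ½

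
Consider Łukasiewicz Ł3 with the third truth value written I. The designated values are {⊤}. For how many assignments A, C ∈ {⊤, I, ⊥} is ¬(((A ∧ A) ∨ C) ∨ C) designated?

1

Designated under: (A=⊥, C=⊥).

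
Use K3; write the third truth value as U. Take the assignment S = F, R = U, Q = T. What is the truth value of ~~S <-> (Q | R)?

~S = ~F = T
~~S = ~T = F
Q | R = T | U = T
~~S <-> (Q | R) = F <-> T = F

F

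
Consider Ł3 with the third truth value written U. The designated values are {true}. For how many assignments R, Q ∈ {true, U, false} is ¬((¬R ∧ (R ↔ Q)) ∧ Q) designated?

6

Of the 9 assignments, 6 give a value in {true}.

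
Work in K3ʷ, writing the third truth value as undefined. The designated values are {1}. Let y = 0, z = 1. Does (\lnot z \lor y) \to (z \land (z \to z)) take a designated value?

\lnot z = \lnot 1 = 0
\lnot z \lor y = 0 \lor 0 = 0
z \to z = 1 \to 1 = 1
z \land (z \to z) = 1 \land 1 = 1
(\lnot z \lor y) \to (z \land (z \to z)) = 0 \to 1 = 1
1 ∈ {1}.

Yes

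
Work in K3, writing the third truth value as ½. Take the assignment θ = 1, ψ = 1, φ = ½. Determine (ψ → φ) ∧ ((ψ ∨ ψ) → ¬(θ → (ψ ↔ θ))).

ψ → φ = 1 → ½ = ½  [¬1 ∨ ½]
ψ ∨ ψ = 1 ∨ 1 = 1
ψ ↔ θ = 1 ↔ 1 = 1
θ → (ψ ↔ θ) = 1 → 1 = 1
¬(θ → (ψ ↔ θ)) = ¬1 = 0
(ψ ∨ ψ) → ¬(θ → (ψ ↔ θ)) = 1 → 0 = 0
(ψ → φ) ∧ ((ψ ∨ ψ) → ¬(θ → (ψ ↔ θ))) = ½ ∧ 0 = 0

0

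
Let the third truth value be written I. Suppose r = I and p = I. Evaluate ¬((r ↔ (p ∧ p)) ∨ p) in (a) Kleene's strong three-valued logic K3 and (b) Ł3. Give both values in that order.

In Kleene's strong three-valued logic K3: p ∧ p = I ∧ I = I
r ↔ (p ∧ p) = I ↔ I = I
(r ↔ (p ∧ p)) ∨ p = I ∨ I = I
¬((r ↔ (p ∧ p)) ∨ p) = ¬I = I
In Ł3: p ∧ p = I ∧ I = I
r ↔ (p ∧ p) = I ↔ I = ⊤  [1 − |½−½|]
(r ↔ (p ∧ p)) ∨ p = ⊤ ∨ I = ⊤
¬((r ↔ (p ∧ p)) ∨ p) = ¬⊤ = ⊥
They differ because Kleene's strong three-valued logic K3 and Ł3 treat I differently under implication.

I; ⊥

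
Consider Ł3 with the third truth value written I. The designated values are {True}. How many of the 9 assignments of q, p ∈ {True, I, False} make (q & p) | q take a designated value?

Designated under: (q=True, p=True); (q=True, p=I); (q=True, p=False).

3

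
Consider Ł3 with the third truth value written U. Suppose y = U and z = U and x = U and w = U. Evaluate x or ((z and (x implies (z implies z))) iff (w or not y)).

1

z implies z = U implies U = 1
x implies (z implies z) = U implies 1 = 1
z and (x implies (z implies z)) = U and 1 = U
not y = not U = U
w or not y = U or U = U
(z and (x implies (z implies z))) iff (w or not y) = U iff U = 1
x or ((z and (x implies (z implies z))) iff (w or not y)) = U or 1 = 1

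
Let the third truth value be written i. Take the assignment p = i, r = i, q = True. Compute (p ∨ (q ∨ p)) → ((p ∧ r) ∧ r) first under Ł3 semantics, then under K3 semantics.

In Ł3: q ∨ p = True ∨ i = True
p ∨ (q ∨ p) = i ∨ True = True
p ∧ r = i ∧ i = i
(p ∧ r) ∧ r = i ∧ i = i
(p ∨ (q ∨ p)) → ((p ∧ r) ∧ r) = True → i = i  [min(1, 1−1+½)]
In K3: q ∨ p = True ∨ i = True
p ∨ (q ∨ p) = i ∨ True = True
p ∧ r = i ∧ i = i
(p ∧ r) ∧ r = i ∧ i = i
(p ∨ (q ∨ p)) → ((p ∧ r) ∧ r) = True → i = i  [¬True ∨ i]

i; i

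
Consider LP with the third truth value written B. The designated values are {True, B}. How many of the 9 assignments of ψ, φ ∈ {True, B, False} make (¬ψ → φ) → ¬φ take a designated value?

Of the 9 assignments, 6 give a value in {True, B}.

6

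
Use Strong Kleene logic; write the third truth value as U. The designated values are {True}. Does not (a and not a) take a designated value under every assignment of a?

No

Countermodel: a=U gives U, which is not designated.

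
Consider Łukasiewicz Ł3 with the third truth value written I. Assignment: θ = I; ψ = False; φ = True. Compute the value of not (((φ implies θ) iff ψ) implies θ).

False

φ implies θ = True implies I = I  [min(1, 1−1+½)]
(φ implies θ) iff ψ = I iff False = I
((φ implies θ) iff ψ) implies θ = I implies I = True
not (((φ implies θ) iff ψ) implies θ) = not True = False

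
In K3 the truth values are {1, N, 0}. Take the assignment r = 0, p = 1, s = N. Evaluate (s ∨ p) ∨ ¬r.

s ∨ p = N ∨ 1 = 1
¬r = ¬0 = 1
(s ∨ p) ∨ ¬r = 1 ∨ 1 = 1

1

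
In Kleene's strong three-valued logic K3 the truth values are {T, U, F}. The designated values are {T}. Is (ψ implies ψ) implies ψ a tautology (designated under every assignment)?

Countermodel: ψ=U gives U, which is not designated.

No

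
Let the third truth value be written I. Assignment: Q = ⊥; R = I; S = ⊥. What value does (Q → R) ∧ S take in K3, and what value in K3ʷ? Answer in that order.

In K3: Q → R = ⊥ → I = ⊤
(Q → R) ∧ S = ⊤ ∧ ⊥ = ⊥
In K3ʷ: Q → R = ⊥ → I = I  [any arg is the third value ⇒ result is the third value]
(Q → R) ∧ S = I ∧ ⊥ = I
They differ because K3 and K3ʷ treat I differently under the binary connectives.

⊥; I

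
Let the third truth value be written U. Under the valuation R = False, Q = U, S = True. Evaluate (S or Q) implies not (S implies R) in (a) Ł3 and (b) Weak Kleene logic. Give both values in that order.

True; U

In Ł3: S or Q = True or U = True
S implies R = True implies False = False
not (S implies R) = not False = True
(S or Q) implies not (S implies R) = True implies True = True
In Weak Kleene logic: S or Q = True or U = U
S implies R = True implies False = False
not (S implies R) = not False = True
(S or Q) implies not (S implies R) = U implies True = U
They differ because Ł3 and Weak Kleene logic treat U differently under the binary connectives.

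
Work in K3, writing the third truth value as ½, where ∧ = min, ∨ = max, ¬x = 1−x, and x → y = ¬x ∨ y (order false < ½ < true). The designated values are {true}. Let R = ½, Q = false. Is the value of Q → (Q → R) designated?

Yes

Q → R = false → ½ = true
Q → (Q → R) = false → true = true
true ∈ {true}.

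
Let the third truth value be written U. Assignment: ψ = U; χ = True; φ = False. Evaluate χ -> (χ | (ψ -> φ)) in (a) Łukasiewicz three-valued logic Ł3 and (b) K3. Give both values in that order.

In Łukasiewicz three-valued logic Ł3: ψ -> φ = U -> False = U
χ | (ψ -> φ) = True | U = True
χ -> (χ | (ψ -> φ)) = True -> True = True
In K3: ψ -> φ = U -> False = U  [~U | False]
χ | (ψ -> φ) = True | U = True
χ -> (χ | (ψ -> φ)) = True -> True = True

True; True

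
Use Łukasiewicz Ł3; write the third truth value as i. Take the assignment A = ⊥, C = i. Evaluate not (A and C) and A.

A and C = ⊥ and i = ⊥
not (A and C) = not ⊥ = ⊤
not (A and C) and A = ⊤ and ⊥ = ⊥

⊥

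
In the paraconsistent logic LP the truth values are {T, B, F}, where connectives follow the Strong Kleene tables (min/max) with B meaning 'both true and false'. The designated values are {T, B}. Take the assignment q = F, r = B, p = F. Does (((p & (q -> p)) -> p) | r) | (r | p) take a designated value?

q -> p = F -> F = T
p & (q -> p) = F & T = F
(p & (q -> p)) -> p = F -> F = T
((p & (q -> p)) -> p) | r = T | B = T
r | p = B | F = B
(((p & (q -> p)) -> p) | r) | (r | p) = T | B = T
T ∈ {T, B}.

Yes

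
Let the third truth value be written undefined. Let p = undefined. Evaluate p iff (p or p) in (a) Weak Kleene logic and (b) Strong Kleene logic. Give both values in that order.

undefined; undefined

In Weak Kleene logic: p or p = undefined or undefined = undefined
p iff (p or p) = undefined iff undefined = undefined
In Strong Kleene logic: p or p = undefined or undefined = undefined
p iff (p or p) = undefined iff undefined = undefined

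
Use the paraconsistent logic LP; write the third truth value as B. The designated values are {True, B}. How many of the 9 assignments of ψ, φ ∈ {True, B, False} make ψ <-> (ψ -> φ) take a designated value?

5

Of the 9 assignments, 5 give a value in {True, B}.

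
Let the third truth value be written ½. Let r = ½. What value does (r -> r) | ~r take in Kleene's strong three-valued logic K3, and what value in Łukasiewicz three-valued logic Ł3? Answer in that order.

In Kleene's strong three-valued logic K3: r -> r = ½ -> ½ = ½  [~½ | ½]
~r = ~½ = ½
(r -> r) | ~r = ½ | ½ = ½
In Łukasiewicz three-valued logic Ł3: r -> r = ½ -> ½ = T  [min(1, 1−½+½)]
~r = ~½ = ½
(r -> r) | ~r = T | ½ = T
They differ because Kleene's strong three-valued logic K3 and Łukasiewicz three-valued logic Ł3 treat ½ differently under implication.

½; T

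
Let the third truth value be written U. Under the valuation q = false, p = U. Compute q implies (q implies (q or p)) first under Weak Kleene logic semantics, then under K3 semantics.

In Weak Kleene logic: q or p = false or U = U
q implies (q or p) = false implies U = U  [any arg is the third value ⇒ result is the third value]
q implies (q implies (q or p)) = false implies U = U
In K3: q or p = false or U = U
q implies (q or p) = false implies U = true  [not false or U]
q implies (q implies (q or p)) = false implies true = true
They differ because Weak Kleene logic and K3 treat U differently under the binary connectives.

U; true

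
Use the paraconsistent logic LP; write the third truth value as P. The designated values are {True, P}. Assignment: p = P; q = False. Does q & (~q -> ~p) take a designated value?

No

~q = ~False = True
~p = ~P = P
~q -> ~p = True -> P = P  [~True | P]
q & (~q -> ~p) = False & P = False
False ∉ {True, P}.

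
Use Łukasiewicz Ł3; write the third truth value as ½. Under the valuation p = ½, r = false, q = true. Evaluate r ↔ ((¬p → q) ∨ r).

¬p = ¬½ = ½
¬p → q = ½ → true = true
(¬p → q) ∨ r = true ∨ false = true
r ↔ ((¬p → q) ∨ r) = false ↔ true = false

false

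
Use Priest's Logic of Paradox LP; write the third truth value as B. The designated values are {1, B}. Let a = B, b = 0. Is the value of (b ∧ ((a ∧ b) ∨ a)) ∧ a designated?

a ∧ b = B ∧ 0 = 0
(a ∧ b) ∨ a = 0 ∨ B = B
b ∧ ((a ∧ b) ∨ a) = 0 ∧ B = 0
(b ∧ ((a ∧ b) ∨ a)) ∧ a = 0 ∧ B = 0
0 ∉ {1, B}.

No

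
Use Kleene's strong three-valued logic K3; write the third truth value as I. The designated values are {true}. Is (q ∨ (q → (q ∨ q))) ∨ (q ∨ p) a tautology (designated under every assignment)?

No

Countermodel: q=I, p=I gives I, which is not designated.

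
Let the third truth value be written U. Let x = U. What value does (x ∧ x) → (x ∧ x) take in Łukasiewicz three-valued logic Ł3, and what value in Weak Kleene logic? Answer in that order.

In Łukasiewicz three-valued logic Ł3: x ∧ x = U ∧ U = U
x ∧ x = U ∧ U = U
(x ∧ x) → (x ∧ x) = U → U = 1
In Weak Kleene logic: x ∧ x = U ∧ U = U
x ∧ x = U ∧ U = U
(x ∧ x) → (x ∧ x) = U → U = U
They differ because Łukasiewicz three-valued logic Ł3 and Weak Kleene logic treat U differently under the binary connectives.

1; U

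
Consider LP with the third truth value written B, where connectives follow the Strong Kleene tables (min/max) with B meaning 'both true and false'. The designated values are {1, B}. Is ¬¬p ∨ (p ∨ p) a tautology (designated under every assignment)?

No

Countermodel: p=0 gives 0, which is not designated.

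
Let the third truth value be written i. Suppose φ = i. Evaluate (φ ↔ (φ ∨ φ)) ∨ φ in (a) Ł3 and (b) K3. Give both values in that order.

In Ł3: φ ∨ φ = i ∨ i = i
φ ↔ (φ ∨ φ) = i ↔ i = true  [1 − |½−½|]
(φ ↔ (φ ∨ φ)) ∨ φ = true ∨ i = true
In K3: φ ∨ φ = i ∨ i = i
φ ↔ (φ ∨ φ) = i ↔ i = i
(φ ↔ (φ ∨ φ)) ∨ φ = i ∨ i = i
They differ because Ł3 and K3 treat i differently under implication.

true; i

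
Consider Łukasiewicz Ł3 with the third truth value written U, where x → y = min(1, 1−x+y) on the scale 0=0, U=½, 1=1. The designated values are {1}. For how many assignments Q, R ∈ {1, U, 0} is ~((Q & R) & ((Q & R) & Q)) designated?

Of the 9 assignments, 5 give a value in {1}.

5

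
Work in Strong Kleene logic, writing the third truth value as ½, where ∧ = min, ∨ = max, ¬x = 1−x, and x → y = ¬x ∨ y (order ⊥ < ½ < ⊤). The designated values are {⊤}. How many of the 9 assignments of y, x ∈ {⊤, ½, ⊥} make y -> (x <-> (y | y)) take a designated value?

Designated under: (y=⊤, x=⊤); (y=⊥, x=⊤); (y=⊥, x=½); (y=⊥, x=⊥).

4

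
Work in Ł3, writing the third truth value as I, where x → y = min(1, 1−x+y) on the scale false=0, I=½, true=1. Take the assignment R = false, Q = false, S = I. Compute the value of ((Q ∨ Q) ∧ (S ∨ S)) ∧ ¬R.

false

Q ∨ Q = false ∨ false = false
S ∨ S = I ∨ I = I
(Q ∨ Q) ∧ (S ∨ S) = false ∧ I = false
¬R = ¬false = true
((Q ∨ Q) ∧ (S ∨ S)) ∧ ¬R = false ∧ true = false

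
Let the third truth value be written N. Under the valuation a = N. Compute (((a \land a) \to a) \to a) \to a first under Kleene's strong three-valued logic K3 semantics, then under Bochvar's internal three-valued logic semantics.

N; N

In Kleene's strong three-valued logic K3: a \land a = N \land N = N
(a \land a) \to a = N \to N = N  [\lnot N \lor N]
((a \land a) \to a) \to a = N \to N = N
(((a \land a) \to a) \to a) \to a = N \to N = N
In Bochvar's internal three-valued logic: a \land a = N \land N = N
(a \land a) \to a = N \to N = N
((a \land a) \to a) \to a = N \to N = N
(((a \land a) \to a) \to a) \to a = N \to N = N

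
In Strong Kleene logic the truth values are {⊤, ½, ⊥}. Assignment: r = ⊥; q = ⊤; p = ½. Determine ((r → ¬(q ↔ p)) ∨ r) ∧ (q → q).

⊤

q ↔ p = ⊤ ↔ ½ = ½
¬(q ↔ p) = ¬½ = ½
r → ¬(q ↔ p) = ⊥ → ½ = ⊤
(r → ¬(q ↔ p)) ∨ r = ⊤ ∨ ⊥ = ⊤
q → q = ⊤ → ⊤ = ⊤
((r → ¬(q ↔ p)) ∨ r) ∧ (q → q) = ⊤ ∧ ⊤ = ⊤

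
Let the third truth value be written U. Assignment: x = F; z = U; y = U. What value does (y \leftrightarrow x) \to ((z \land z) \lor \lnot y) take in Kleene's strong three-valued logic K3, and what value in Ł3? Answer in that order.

U; T

In Kleene's strong three-valued logic K3: y \leftrightarrow x = U \leftrightarrow F = U
z \land z = U \land U = U
\lnot y = \lnot U = U
(z \land z) \lor \lnot y = U \lor U = U
(y \leftrightarrow x) \to ((z \land z) \lor \lnot y) = U \to U = U  [\lnot U \lor U]
In Ł3: y \leftrightarrow x = U \leftrightarrow F = U  [1 − |½−0|]
z \land z = U \land U = U
\lnot y = \lnot U = U
(z \land z) \lor \lnot y = U \lor U = U
(y \leftrightarrow x) \to ((z \land z) \lor \lnot y) = U \to U = T
They differ because Kleene's strong three-valued logic K3 and Ł3 treat U differently under implication.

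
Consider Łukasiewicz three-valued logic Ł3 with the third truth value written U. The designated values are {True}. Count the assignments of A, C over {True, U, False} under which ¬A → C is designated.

6

Of the 9 assignments, 6 give a value in {True}.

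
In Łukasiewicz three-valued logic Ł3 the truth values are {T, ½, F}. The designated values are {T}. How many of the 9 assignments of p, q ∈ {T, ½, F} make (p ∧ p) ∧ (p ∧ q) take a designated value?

1

Designated under: (p=T, q=T).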